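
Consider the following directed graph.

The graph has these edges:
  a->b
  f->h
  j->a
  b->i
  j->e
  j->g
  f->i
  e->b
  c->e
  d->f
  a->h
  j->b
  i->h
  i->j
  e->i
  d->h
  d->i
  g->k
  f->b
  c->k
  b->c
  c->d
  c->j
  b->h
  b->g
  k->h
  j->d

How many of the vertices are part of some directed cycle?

8

A vertex is on a directed cycle iff it belongs to a strongly connected component of size ≥ 2 (or has a self-loop).
The vertices on cycles are {a, b, c, d, e, f, i, j} — 8 in total.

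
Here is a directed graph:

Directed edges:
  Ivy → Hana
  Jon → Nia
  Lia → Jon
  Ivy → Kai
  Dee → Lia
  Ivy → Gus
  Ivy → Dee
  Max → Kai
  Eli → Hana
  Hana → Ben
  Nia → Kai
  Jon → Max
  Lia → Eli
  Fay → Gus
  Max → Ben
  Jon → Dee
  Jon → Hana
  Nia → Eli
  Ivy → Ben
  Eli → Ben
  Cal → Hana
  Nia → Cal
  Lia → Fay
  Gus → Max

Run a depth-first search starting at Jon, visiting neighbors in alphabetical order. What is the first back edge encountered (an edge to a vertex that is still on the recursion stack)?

Lia->Jon

DFS from Jon (visiting neighbors in alphabetical order); mark gray on enter, black on exit:
Jon gray
  Dee gray
    Lia gray
      Eli gray
        Ben gray
        Ben black
        Hana gray
          Hana→Ben: Ben black — skip
        Hana black
      Eli black
      Fay gray
        Gus gray
          Max gray
            Max→Ben: Ben black — skip
            Kai gray
            Kai black
          Max black
        Gus black
      Fay black
      Lia→Jon: Jon is gray → back edge
First back edge: Lia → Jon.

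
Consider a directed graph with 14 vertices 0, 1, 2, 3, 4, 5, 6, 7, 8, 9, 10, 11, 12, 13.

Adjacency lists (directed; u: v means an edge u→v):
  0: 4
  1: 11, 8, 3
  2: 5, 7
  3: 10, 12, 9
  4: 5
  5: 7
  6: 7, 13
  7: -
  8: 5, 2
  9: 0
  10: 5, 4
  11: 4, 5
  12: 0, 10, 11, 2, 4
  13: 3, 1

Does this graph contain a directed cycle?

No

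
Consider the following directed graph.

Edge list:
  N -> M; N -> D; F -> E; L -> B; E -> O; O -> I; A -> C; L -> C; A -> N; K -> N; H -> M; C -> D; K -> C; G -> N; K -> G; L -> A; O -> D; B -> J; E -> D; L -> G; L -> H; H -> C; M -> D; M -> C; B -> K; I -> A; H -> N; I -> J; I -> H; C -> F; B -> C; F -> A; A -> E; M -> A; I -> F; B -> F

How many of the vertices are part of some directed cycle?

9

A vertex is on a directed cycle iff it belongs to a strongly connected component of size ≥ 2 (or has a self-loop).
The vertices on cycles are {A, C, E, F, H, I, M, N, O} — 9 in total.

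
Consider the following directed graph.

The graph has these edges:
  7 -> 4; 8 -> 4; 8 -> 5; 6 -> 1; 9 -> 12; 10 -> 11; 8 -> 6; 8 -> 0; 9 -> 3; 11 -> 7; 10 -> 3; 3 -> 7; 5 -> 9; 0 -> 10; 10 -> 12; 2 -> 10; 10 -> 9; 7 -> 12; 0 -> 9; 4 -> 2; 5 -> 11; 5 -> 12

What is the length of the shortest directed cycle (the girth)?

5

For each vertex v, BFS finds the shortest path from v back to v.
The shortest such closed walk is 4 → 2 → 10 → 3 → 7 → 4, length 5.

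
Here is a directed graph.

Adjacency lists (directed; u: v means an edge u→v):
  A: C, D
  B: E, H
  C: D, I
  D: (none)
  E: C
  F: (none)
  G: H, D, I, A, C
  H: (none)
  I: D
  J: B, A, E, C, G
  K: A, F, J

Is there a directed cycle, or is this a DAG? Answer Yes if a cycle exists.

No

DFS with white/gray/black marking, starting from D:
D gray
D black
A gray
  C gray
    C→D: D black — skip
    I gray
      I→D: D black — skip
    I black
  C black
  A→D: D black — skip
A black
B gray
  E gray
    E→C: C black — skip
  E black
  H gray
  H black
B black
F gray
F black
G gray
  G→H: H black — skip
  G→D: D black — skip
  G→I: I black — skip
  G→A: A black — skip
  G→C: C black — skip
G black
J gray
  J→B: B black — skip
  J→A: A black — skip
  J→E: E black — skip
  J→C: C black — skip
  J→G: G black — skip
J black
K gray
  K→A: A black — skip
  K→F: F black — skip
  K→J: J black — skip
K black
Every edge goes to a white or black vertex — no back edge, so the graph is acyclic.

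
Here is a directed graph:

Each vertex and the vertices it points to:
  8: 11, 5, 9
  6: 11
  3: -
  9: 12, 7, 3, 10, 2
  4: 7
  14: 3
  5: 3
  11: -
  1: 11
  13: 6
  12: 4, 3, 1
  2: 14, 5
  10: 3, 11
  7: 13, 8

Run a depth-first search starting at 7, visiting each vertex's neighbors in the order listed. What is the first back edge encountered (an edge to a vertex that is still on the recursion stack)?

DFS from 7 (visiting each vertex's neighbors in the order listed); mark gray on enter, black on exit:
7 gray
  13 gray
    6 gray
      11 gray
      11 black
    6 black
  13 black
  8 gray
    8→11: 11 black — skip
    5 gray
      3 gray
      3 black
    5 black
    9 gray
      12 gray
        4 gray
          4→7: 7 is gray → back edge
First back edge: 4 → 7.

4->7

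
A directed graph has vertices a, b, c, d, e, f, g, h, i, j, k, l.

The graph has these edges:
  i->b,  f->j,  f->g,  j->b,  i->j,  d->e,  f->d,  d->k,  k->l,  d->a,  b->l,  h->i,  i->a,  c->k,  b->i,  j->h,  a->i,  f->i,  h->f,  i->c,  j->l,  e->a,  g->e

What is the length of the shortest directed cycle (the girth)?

For each vertex v, BFS finds the shortest path from v back to v.
The shortest such closed walk is i → b → i, length 2.

2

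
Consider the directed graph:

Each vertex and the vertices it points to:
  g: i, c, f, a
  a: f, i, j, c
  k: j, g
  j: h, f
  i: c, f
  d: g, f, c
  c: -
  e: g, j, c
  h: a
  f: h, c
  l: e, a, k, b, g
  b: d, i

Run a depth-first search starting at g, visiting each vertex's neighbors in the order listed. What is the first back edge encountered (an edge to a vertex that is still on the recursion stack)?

DFS from g (visiting each vertex's neighbors in the order listed); mark gray on enter, black on exit:
g gray
  i gray
    c gray
    c black
    f gray
      h gray
        a gray
          a→f: f is gray → back edge
First back edge: a → f.

a->f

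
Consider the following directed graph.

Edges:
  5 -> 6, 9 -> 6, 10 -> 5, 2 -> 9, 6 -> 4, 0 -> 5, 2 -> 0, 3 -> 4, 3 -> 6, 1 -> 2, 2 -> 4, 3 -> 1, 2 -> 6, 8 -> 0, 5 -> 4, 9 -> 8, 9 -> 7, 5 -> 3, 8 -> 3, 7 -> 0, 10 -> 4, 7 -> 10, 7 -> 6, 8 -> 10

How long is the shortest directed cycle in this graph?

5

For each vertex v, BFS finds the shortest path from v back to v.
The shortest such closed walk is 3 → 1 → 2 → 0 → 5 → 3, length 5.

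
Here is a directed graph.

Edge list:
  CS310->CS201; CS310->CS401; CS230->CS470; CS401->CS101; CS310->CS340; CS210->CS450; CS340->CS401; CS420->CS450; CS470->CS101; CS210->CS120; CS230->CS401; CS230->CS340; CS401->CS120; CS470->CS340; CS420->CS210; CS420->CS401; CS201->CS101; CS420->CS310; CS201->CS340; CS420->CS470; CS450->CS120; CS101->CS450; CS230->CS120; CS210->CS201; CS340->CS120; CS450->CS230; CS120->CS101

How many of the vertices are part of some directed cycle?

A vertex is on a directed cycle iff it belongs to a strongly connected component of size ≥ 2 (or has a self-loop).
The vertices on cycles are {CS101, CS120, CS230, CS340, CS401, CS450, CS470} — 7 in total.

7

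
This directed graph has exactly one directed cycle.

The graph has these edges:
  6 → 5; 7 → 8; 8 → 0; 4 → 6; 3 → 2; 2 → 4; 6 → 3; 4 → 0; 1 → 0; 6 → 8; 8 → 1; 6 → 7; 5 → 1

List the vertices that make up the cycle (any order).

2, 3, 4, 6

DFS with gray/black marking from 6:
6 gray
  5 gray
    1 gray
      0 gray
      0 black
    1 black
  5 black
  3 gray
    2 gray
      4 gray
        4→0: 0 black — skip
        4→6: 6 is gray → back edge
Back edge closes the cycle 6 → 3 → 2 → 4 → 6; its vertices are {2, 3, 4, 6}.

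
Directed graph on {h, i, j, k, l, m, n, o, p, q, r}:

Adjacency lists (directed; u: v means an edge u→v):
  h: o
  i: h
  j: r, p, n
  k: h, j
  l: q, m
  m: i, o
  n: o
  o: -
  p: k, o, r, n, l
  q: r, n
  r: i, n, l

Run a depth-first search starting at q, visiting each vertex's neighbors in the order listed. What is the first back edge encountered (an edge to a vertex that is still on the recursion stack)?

l→q

DFS from q (visiting each vertex's neighbors in the order listed); mark gray on enter, black on exit:
q gray
  r gray
    i gray
      h gray
        o gray
        o black
      h black
    i black
    n gray
      n→o: o black — skip
    n black
    l gray
      l→q: q is gray → back edge
First back edge: l → q.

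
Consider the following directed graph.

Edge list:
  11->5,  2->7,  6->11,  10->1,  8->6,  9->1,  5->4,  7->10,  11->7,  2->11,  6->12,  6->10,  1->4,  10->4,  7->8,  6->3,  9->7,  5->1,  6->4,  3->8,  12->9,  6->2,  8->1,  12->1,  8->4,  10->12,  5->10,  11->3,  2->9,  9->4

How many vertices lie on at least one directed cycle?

10

A vertex is on a directed cycle iff it belongs to a strongly connected component of size ≥ 2 (or has a self-loop).
The vertices on cycles are {2, 3, 5, 6, 7, 8, 9, 10, 11, 12} — 10 in total.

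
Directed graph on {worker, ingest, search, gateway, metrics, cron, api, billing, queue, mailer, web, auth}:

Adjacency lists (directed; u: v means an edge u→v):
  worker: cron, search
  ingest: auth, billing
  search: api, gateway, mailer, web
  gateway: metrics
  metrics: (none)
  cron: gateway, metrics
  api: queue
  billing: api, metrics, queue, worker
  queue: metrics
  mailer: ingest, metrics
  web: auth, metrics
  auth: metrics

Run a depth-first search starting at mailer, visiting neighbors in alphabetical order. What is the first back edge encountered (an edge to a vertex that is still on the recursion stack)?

search→mailer

DFS from mailer (visiting neighbors in alphabetical order); mark gray on enter, black on exit:
mailer gray
  ingest gray
    auth gray
      metrics gray
      metrics black
    auth black
    billing gray
      api gray
        queue gray
          queue→metrics: metrics black — skip
        queue black
      api black
      billing→metrics: metrics black — skip
      billing→queue: queue black — skip
      worker gray
        cron gray
          gateway gray
            gateway→metrics: metrics black — skip
          gateway black
          cron→metrics: metrics black — skip
        cron black
        search gray
          search→api: api black — skip
          search→gateway: gateway black — skip
          search→mailer: mailer is gray → back edge
First back edge: search → mailer.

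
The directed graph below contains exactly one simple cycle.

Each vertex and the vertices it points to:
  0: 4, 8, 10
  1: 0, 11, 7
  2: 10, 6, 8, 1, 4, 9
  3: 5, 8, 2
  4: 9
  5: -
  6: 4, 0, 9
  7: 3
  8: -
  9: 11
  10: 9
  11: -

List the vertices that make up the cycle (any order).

DFS with gray/black marking from 3:
3 gray
  5 gray
  5 black
  8 gray
  8 black
  2 gray
    10 gray
      9 gray
        11 gray
        11 black
      9 black
    10 black
    6 gray
      4 gray
        4→9: 9 black — skip
      4 black
      0 gray
        0→4: 4 black — skip
        0→8: 8 black — skip
        0→10: 10 black — skip
      0 black
      6→9: 9 black — skip
    6 black
    2→8: 8 black — skip
    1 gray
      1→0: 0 black — skip
      1→11: 11 black — skip
      7 gray
        7→3: 3 is gray → back edge
Back edge closes the cycle 3 → 2 → 1 → 7 → 3; its vertices are {1, 2, 3, 7}.

1, 2, 3, 7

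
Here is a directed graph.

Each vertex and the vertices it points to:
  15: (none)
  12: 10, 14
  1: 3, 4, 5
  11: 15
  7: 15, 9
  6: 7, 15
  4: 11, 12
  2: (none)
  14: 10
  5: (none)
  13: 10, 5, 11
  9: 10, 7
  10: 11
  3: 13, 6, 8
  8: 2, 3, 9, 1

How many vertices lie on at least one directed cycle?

5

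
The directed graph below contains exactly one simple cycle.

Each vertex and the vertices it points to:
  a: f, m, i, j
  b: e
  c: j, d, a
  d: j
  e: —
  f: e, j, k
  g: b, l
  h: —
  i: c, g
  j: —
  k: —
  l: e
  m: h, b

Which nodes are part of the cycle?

a, c, i

DFS with gray/black marking from a:
a gray
  f gray
    e gray
    e black
    j gray
    j black
    k gray
    k black
  f black
  m gray
    h gray
    h black
    b gray
      b→e: e black — skip
    b black
  m black
  i gray
    c gray
      c→j: j black — skip
      d gray
        d→j: j black — skip
      d black
      c→a: a is gray → back edge
Back edge closes the cycle a → i → c → a; its vertices are {a, c, i}.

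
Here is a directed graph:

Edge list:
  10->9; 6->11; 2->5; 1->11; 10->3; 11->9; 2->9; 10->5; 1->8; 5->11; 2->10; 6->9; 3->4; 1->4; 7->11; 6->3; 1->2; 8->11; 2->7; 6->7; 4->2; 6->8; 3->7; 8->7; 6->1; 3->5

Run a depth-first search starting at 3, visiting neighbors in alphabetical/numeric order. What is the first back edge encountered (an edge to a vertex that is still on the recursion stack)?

10->3

DFS from 3 (visiting neighbors in alphabetical/numeric order); mark gray on enter, black on exit:
3 gray
  4 gray
    2 gray
      5 gray
        11 gray
          9 gray
          9 black
        11 black
      5 black
      7 gray
        7→11: 11 black — skip
      7 black
      2→9: 9 black — skip
      10 gray
        10→3: 3 is gray → back edge
First back edge: 10 → 3.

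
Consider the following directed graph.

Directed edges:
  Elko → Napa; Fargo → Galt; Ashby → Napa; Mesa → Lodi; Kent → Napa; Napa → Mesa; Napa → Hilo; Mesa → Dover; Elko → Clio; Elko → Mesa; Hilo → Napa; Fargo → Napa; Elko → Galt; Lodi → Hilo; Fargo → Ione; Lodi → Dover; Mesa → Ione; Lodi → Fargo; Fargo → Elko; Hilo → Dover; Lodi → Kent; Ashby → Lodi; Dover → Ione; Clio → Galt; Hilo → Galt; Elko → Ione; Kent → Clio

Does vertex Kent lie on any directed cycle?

Kent is on a cycle iff Kent can reach itself via ≥1 edge.
Kent → Napa → Mesa → Lodi → Kent — yes.

Yes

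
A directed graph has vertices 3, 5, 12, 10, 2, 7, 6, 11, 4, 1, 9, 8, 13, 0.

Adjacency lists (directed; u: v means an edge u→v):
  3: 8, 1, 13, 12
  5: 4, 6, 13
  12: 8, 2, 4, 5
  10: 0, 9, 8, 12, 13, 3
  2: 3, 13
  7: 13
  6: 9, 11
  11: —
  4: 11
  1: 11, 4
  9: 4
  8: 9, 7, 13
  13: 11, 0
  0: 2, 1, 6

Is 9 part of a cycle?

No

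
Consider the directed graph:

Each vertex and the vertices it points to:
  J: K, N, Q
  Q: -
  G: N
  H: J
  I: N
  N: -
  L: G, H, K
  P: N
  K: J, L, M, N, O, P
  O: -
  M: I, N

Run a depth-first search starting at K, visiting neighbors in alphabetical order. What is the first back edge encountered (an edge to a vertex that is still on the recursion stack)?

J→K

DFS from K (visiting neighbors in alphabetical order); mark gray on enter, black on exit:
K gray
  J gray
    J→K: K is gray → back edge
First back edge: J → K.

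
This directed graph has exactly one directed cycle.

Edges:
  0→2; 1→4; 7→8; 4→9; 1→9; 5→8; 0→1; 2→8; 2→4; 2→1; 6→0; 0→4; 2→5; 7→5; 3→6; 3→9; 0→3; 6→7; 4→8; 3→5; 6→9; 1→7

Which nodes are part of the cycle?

DFS with gray/black marking from 0:
0 gray
  3 gray
    9 gray
    9 black
    6 gray
      7 gray
        8 gray
        8 black
        5 gray
          5→8: 8 black — skip
        5 black
      7 black
      6→0: 0 is gray → back edge
Back edge closes the cycle 0 → 3 → 6 → 0; its vertices are {0, 3, 6}.

0, 3, 6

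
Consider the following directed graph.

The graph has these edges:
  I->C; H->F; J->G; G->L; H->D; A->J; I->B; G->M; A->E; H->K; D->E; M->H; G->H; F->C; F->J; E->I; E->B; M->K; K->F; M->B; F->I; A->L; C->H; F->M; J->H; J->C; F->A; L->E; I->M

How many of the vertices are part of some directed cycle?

12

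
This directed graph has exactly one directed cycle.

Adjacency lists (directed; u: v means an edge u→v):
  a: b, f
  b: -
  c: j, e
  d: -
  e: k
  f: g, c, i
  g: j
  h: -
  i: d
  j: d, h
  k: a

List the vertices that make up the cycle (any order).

DFS with gray/black marking from a:
a gray
  b gray
  b black
  f gray
    g gray
      j gray
        d gray
        d black
        h gray
        h black
      j black
    g black
    c gray
      c→j: j black — skip
      e gray
        k gray
          k→a: a is gray → back edge
Back edge closes the cycle a → f → c → e → k → a; its vertices are {a, c, e, f, k}.

a, c, e, f, k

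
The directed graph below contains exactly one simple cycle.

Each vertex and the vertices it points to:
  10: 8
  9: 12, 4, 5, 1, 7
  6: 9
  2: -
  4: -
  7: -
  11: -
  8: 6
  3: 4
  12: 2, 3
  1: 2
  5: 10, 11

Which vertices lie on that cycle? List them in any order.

5, 6, 8, 9, 10

DFS with gray/black marking from 9:
9 gray
  12 gray
    2 gray
    2 black
    3 gray
      4 gray
      4 black
    3 black
  12 black
  9→4: 4 black — skip
  5 gray
    10 gray
      8 gray
        6 gray
          6→9: 9 is gray → back edge
Back edge closes the cycle 9 → 5 → 10 → 8 → 6 → 9; its vertices are {5, 6, 8, 9, 10}.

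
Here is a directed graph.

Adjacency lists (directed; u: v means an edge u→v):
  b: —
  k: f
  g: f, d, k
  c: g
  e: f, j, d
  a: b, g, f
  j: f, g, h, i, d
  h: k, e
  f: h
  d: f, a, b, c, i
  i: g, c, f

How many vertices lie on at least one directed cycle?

10

A vertex is on a directed cycle iff it belongs to a strongly connected component of size ≥ 2 (or has a self-loop).
The vertices on cycles are {a, c, d, e, f, g, h, i, j, k} — 10 in total.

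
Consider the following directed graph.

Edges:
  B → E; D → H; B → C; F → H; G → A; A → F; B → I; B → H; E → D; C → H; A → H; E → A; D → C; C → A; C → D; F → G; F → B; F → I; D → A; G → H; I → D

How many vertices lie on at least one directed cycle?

A vertex is on a directed cycle iff it belongs to a strongly connected component of size ≥ 2 (or has a self-loop).
The vertices on cycles are {A, B, C, D, E, F, G, I} — 8 in total.

8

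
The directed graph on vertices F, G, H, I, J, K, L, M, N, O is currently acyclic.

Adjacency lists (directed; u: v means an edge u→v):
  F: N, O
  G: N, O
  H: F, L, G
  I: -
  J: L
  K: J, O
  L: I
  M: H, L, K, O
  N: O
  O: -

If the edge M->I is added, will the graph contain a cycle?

Adding M→I creates a cycle iff I can already reach M.
Explore from I: no path reaches M. The graph stays acyclic.

No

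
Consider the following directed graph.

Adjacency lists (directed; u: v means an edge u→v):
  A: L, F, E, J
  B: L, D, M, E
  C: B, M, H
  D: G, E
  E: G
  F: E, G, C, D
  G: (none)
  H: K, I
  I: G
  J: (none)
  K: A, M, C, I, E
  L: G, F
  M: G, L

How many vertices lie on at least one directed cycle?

8

A vertex is on a directed cycle iff it belongs to a strongly connected component of size ≥ 2 (or has a self-loop).
The vertices on cycles are {A, B, C, F, H, K, L, M} — 8 in total.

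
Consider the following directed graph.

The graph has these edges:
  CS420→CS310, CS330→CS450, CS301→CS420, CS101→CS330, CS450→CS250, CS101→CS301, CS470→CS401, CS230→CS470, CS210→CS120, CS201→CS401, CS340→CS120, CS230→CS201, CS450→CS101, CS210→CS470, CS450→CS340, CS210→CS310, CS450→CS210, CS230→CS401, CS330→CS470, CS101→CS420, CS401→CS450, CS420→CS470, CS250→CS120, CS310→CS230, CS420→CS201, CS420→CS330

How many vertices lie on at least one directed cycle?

11

A vertex is on a directed cycle iff it belongs to a strongly connected component of size ≥ 2 (or has a self-loop).
The vertices on cycles are {CS101, CS201, CS210, CS230, CS301, CS310, CS330, CS401, CS420, CS450, CS470} — 11 in total.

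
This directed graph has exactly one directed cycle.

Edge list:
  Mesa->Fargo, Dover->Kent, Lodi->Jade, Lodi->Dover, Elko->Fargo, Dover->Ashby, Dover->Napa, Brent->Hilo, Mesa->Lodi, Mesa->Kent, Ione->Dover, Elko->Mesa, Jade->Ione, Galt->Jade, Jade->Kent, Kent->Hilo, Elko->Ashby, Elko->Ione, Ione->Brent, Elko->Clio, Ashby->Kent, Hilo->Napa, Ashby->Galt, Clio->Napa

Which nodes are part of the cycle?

Galt, Ione, Jade, Ashby, Dover

DFS with gray/black marking from Ione:
Ione gray
  Dover gray
    Napa gray
    Napa black
    Ashby gray
      Galt gray
        Jade gray
          Jade→Ione: Ione is gray → back edge
Back edge closes the cycle Ione → Dover → Ashby → Galt → Jade → Ione; its vertices are {Galt, Ione, Jade, Ashby, Dover}.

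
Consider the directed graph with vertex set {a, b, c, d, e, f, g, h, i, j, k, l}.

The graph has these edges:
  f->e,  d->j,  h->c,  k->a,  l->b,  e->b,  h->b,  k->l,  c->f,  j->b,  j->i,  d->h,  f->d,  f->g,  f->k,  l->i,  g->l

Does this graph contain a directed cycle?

Yes

DFS with white/gray/black marking, starting from e:
e gray
  b gray
  b black
e black
a gray
a black
c gray
  f gray
    g gray
      l gray
        i gray
        i black
        l→b: b black — skip
      l black
    g black
    d gray
      j gray
        j→i: i black — skip
        j→b: b black — skip
      j black
      h gray
        h→c: c is gray → back edge
Back edge found, so a cycle exists: c → f → d → h → c.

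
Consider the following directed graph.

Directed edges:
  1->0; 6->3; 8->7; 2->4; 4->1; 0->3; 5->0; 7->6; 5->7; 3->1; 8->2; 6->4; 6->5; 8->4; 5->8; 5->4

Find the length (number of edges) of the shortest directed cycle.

For each vertex v, BFS finds the shortest path from v back to v.
The shortest such closed walk is 7 → 6 → 5 → 7, length 3.

3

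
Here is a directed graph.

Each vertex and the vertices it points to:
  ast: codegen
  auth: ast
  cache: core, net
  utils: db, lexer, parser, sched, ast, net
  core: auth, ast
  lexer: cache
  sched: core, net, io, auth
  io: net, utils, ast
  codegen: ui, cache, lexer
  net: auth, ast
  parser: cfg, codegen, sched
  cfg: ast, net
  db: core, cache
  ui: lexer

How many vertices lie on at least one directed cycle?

12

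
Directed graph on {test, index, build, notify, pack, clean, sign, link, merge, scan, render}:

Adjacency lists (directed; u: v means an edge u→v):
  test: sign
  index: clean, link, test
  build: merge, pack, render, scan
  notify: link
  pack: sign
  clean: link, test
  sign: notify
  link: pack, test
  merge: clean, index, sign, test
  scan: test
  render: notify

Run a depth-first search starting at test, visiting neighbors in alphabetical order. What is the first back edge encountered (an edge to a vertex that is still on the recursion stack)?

DFS from test (visiting neighbors in alphabetical order); mark gray on enter, black on exit:
test gray
  sign gray
    notify gray
      link gray
        pack gray
          pack→sign: sign is gray → back edge
First back edge: pack → sign.

pack->sign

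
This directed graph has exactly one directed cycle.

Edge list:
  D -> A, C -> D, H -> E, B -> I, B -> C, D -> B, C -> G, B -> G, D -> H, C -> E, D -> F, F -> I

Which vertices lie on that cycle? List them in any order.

DFS with gray/black marking from D:
D gray
  F gray
    I gray
    I black
  F black
  H gray
    E gray
    E black
  H black
  A gray
  A black
  B gray
    G gray
    G black
    B→I: I black — skip
    C gray
      C→E: E black — skip
      C→G: G black — skip
      C→D: D is gray → back edge
Back edge closes the cycle D → B → C → D; its vertices are {B, C, D}.

B, C, D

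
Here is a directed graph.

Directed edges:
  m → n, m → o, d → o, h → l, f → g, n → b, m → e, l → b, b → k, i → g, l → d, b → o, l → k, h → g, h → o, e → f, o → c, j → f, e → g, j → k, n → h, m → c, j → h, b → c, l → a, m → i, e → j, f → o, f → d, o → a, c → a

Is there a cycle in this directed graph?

No

DFS with white/gray/black marking, starting from e:
e gray
  g gray
  g black
  f gray
    o gray
      c gray
        a gray
        a black
      c black
      o→a: a black — skip
    o black
    d gray
      d→o: o black — skip
    d black
    f→g: g black — skip
  f black
  j gray
    k gray
    k black
    j→f: f black — skip
    h gray
      h→g: g black — skip
      l gray
        l→k: k black — skip
        l→d: d black — skip
        l→a: a black — skip
        b gray
          b→k: k black — skip
          b→o: o black — skip
          b→c: c black — skip
        b black
      l black
      h→o: o black — skip
    h black
  j black
e black
i gray
  i→g: g black — skip
i black
m gray
  m→e: e black — skip
  m→i: i black — skip
  m→c: c black — skip
  n gray
    n→h: h black — skip
    n→b: b black — skip
  n black
  m→o: o black — skip
m black
Every edge goes to a white or black vertex — no back edge, so the graph is acyclic.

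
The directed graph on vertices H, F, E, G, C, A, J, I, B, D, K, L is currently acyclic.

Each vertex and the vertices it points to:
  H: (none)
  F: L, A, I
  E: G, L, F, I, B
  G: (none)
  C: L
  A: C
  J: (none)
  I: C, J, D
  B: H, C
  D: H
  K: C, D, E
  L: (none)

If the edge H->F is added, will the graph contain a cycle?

Yes

Adding H→F creates a cycle iff F can already reach H.
Path from F: F → I → D → H.
So F → … → H → F is a cycle.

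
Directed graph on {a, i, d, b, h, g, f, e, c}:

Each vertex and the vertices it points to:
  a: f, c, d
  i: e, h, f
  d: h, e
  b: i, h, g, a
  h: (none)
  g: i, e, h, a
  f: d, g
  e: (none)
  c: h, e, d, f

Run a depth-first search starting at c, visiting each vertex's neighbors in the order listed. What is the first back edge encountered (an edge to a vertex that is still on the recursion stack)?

i->f

DFS from c (visiting each vertex's neighbors in the order listed); mark gray on enter, black on exit:
c gray
  h gray
  h black
  e gray
  e black
  d gray
    d→h: h black — skip
    d→e: e black — skip
  d black
  f gray
    f→d: d black — skip
    g gray
      i gray
        i→e: e black — skip
        i→h: h black — skip
        i→f: f is gray → back edge
First back edge: i → f.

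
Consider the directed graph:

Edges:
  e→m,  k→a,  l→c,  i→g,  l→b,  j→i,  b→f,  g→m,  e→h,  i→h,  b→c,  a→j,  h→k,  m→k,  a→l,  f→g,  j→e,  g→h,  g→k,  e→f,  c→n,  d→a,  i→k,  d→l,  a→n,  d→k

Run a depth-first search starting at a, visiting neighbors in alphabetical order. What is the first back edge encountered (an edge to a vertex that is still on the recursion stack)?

k→a

DFS from a (visiting neighbors in alphabetical order); mark gray on enter, black on exit:
a gray
  j gray
    e gray
      f gray
        g gray
          h gray
            k gray
              k→a: a is gray → back edge
First back edge: k → a.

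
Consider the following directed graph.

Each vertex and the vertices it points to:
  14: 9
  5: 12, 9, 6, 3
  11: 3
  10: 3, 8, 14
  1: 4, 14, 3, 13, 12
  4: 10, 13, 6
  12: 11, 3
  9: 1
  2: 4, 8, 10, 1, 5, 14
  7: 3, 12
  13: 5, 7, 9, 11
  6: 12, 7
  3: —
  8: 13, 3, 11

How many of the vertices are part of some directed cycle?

8

A vertex is on a directed cycle iff it belongs to a strongly connected component of size ≥ 2 (or has a self-loop).
The vertices on cycles are {1, 4, 5, 8, 9, 10, 13, 14} — 8 in total.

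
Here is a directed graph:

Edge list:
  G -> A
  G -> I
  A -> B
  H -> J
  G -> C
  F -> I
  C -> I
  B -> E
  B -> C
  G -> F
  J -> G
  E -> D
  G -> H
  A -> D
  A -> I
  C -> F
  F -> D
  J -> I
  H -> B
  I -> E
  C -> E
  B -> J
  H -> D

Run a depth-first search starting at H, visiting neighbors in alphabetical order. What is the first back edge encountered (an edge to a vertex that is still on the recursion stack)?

A->B

DFS from H (visiting neighbors in alphabetical order); mark gray on enter, black on exit:
H gray
  B gray
    C gray
      E gray
        D gray
        D black
      E black
      F gray
        F→D: D black — skip
        I gray
          I→E: E black — skip
        I black
      F black
      C→I: I black — skip
    C black
    B→E: E black — skip
    J gray
      G gray
        A gray
          A→B: B is gray → back edge
First back edge: A → B.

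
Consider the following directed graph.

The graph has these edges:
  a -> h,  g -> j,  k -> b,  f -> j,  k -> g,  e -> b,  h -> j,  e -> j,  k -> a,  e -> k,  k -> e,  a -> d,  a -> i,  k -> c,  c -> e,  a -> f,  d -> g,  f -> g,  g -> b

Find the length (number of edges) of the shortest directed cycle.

2

For each vertex v, BFS finds the shortest path from v back to v.
The shortest such closed walk is k → e → k, length 2.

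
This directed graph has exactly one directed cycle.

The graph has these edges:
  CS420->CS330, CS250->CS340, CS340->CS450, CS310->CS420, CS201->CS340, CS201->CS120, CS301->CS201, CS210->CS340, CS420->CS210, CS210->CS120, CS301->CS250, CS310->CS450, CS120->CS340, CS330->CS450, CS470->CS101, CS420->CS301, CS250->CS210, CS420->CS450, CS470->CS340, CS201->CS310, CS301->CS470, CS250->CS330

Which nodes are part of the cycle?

CS201, CS301, CS310, CS420

DFS with gray/black marking from CS420:
CS420 gray
  CS301 gray
    CS250 gray
      CS210 gray
        CS340 gray
          CS450 gray
          CS450 black
        CS340 black
        CS120 gray
          CS120→CS340: CS340 black — skip
        CS120 black
      CS210 black
      CS330 gray
        CS330→CS450: CS450 black — skip
      CS330 black
      CS250→CS340: CS340 black — skip
    CS250 black
    CS201 gray
      CS201→CS120: CS120 black — skip
      CS201→CS340: CS340 black — skip
      CS310 gray
        CS310→CS450: CS450 black — skip
        CS310→CS420: CS420 is gray → back edge
Back edge closes the cycle CS420 → CS301 → CS201 → CS310 → CS420; its vertices are {CS201, CS301, CS310, CS420}.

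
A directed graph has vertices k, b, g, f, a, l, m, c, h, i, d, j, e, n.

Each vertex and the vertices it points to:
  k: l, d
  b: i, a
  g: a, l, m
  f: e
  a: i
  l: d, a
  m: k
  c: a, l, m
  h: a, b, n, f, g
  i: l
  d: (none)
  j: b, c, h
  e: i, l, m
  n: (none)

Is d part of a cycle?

d lies on a cycle iff there is a path from d back to itself.
Exploring from d, it never reaches itself; equivalently, its strongly connected component is a singleton.

No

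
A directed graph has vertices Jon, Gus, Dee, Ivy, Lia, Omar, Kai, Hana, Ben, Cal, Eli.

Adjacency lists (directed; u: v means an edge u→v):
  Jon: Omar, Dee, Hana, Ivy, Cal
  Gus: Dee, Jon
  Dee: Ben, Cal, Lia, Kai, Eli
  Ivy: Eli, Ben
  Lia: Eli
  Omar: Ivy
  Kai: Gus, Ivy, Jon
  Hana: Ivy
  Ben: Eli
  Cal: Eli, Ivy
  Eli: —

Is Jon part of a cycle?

Yes

Jon is on a cycle iff Jon can reach itself via ≥1 edge.
Jon → Dee → Kai → Jon — yes.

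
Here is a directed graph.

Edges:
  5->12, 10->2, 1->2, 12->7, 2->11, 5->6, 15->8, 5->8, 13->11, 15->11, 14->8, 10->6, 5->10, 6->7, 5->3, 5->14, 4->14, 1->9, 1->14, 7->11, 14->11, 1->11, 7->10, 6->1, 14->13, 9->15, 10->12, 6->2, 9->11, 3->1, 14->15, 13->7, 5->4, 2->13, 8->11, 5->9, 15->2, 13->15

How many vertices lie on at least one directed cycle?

A vertex is on a directed cycle iff it belongs to a strongly connected component of size ≥ 2 (or has a self-loop).
The vertices on cycles are {1, 2, 6, 7, 9, 10, 12, 13, 14, 15} — 10 in total.

10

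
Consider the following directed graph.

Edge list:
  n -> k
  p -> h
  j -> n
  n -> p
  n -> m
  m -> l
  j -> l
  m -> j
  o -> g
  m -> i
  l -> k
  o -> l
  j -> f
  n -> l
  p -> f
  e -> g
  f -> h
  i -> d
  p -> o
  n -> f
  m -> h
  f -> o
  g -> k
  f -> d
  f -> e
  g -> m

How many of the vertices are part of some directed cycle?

A vertex is on a directed cycle iff it belongs to a strongly connected component of size ≥ 2 (or has a self-loop).
The vertices on cycles are {e, f, g, j, m, n, o, p} — 8 in total.

8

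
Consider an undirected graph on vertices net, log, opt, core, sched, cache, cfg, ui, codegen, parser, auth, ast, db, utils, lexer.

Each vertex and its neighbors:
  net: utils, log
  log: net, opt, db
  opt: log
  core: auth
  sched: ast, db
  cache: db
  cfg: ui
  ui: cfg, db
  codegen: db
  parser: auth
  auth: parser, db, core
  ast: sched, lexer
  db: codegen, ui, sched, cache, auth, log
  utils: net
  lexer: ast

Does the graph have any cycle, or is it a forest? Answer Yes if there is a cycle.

No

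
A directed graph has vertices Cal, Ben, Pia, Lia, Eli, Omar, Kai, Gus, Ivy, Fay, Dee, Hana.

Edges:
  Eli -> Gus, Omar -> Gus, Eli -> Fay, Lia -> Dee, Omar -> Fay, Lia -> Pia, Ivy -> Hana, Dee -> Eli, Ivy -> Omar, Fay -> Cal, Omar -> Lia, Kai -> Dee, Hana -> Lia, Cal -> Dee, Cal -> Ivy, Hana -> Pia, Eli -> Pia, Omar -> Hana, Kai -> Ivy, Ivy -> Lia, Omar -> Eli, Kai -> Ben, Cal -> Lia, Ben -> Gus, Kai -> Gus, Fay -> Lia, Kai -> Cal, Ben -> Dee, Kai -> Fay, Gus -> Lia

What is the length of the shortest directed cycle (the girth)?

For each vertex v, BFS finds the shortest path from v back to v.
The shortest such closed walk is Fay → Cal → Dee → Eli → Fay, length 4.

4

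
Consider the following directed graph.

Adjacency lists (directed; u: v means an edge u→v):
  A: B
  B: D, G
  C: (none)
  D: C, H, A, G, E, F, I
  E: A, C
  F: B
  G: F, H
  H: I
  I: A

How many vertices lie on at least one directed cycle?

A vertex is on a directed cycle iff it belongs to a strongly connected component of size ≥ 2 (or has a self-loop).
The vertices on cycles are {A, B, D, E, F, G, H, I} — 8 in total.

8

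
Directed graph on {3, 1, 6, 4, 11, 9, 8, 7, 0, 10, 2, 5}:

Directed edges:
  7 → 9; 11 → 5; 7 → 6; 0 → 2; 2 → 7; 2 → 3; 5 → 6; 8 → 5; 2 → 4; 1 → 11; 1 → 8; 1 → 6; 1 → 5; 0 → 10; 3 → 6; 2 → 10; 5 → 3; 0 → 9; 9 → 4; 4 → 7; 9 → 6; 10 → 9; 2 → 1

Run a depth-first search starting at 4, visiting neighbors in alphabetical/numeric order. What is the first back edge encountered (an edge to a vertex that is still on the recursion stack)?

9→4

DFS from 4 (visiting neighbors in alphabetical/numeric order); mark gray on enter, black on exit:
4 gray
  7 gray
    6 gray
    6 black
    9 gray
      9→4: 4 is gray → back edge
First back edge: 9 → 4.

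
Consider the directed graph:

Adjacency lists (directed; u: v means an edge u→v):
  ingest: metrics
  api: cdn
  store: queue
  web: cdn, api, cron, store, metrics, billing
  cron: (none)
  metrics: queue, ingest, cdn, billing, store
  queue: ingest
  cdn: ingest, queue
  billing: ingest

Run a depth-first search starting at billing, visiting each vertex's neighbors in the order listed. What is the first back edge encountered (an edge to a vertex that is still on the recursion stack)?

queue->ingest

DFS from billing (visiting each vertex's neighbors in the order listed); mark gray on enter, black on exit:
billing gray
  ingest gray
    metrics gray
      queue gray
        queue→ingest: ingest is gray → back edge
First back edge: queue → ingest.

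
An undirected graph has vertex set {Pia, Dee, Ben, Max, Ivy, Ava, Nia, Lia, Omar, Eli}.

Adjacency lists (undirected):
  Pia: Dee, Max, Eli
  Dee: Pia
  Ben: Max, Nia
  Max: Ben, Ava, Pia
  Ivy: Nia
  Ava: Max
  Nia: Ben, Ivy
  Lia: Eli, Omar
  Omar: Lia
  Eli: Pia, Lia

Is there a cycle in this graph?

No

DFS, tracking each vertex's parent; an edge to a visited non-parent vertex closes a cycle.
Start from Omar:
visit Omar (parent –)
  visit Lia (parent Omar)
    visit Eli (parent Lia)
      visit Pia (parent Eli)
        visit Dee (parent Pia)
          Dee–Pia: parent, skip
        visit Max (parent Pia)
          visit Ben (parent Max)
            Ben–Max: parent, skip
            visit Nia (parent Ben)
              Nia–Ben: parent, skip
              visit Ivy (parent Nia)
                Ivy–Nia: parent, skip
          visit Ava (parent Max)
            Ava–Max: parent, skip
          Max–Pia: parent, skip
        Pia–Eli: parent, skip
      Eli–Lia: parent, skip
    Lia–Omar: parent, skip
No non-parent visited neighbor found — the graph is a forest.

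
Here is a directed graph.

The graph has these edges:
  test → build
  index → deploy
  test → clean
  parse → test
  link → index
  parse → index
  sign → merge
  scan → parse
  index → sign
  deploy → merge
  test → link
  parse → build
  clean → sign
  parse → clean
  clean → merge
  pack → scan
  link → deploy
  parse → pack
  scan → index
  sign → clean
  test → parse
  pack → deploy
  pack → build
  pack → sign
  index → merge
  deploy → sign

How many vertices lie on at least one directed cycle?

6

A vertex is on a directed cycle iff it belongs to a strongly connected component of size ≥ 2 (or has a self-loop).
The vertices on cycles are {pack, scan, sign, test, clean, parse} — 6 in total.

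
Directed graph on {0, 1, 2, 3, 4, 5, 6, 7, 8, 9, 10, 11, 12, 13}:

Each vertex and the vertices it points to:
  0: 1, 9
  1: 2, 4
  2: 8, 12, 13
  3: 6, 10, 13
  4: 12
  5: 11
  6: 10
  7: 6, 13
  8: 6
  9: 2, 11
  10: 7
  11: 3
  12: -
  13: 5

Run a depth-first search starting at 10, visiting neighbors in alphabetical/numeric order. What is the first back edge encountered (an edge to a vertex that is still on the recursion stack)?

6→10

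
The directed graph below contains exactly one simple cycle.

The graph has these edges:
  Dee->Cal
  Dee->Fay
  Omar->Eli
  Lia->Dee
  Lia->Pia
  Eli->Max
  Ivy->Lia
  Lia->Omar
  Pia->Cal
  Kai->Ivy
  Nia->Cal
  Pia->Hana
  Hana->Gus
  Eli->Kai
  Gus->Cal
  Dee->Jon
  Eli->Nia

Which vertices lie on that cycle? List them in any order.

Eli, Ivy, Kai, Lia, Omar

DFS with gray/black marking from Lia:
Lia gray
  Pia gray
    Cal gray
    Cal black
    Hana gray
      Gus gray
        Gus→Cal: Cal black — skip
      Gus black
    Hana black
  Pia black
  Dee gray
    Fay gray
    Fay black
    Dee→Cal: Cal black — skip
    Jon gray
    Jon black
  Dee black
  Omar gray
    Eli gray
      Kai gray
        Ivy gray
          Ivy→Lia: Lia is gray → back edge
Back edge closes the cycle Lia → Omar → Eli → Kai → Ivy → Lia; its vertices are {Eli, Ivy, Kai, Lia, Omar}.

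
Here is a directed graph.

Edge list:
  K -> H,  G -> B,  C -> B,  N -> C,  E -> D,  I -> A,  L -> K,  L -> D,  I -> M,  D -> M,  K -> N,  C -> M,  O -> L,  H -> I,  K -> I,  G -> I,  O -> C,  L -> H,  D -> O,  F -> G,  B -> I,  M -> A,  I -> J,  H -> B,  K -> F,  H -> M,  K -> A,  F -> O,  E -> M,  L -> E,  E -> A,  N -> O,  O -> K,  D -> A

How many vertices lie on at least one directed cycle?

7

A vertex is on a directed cycle iff it belongs to a strongly connected component of size ≥ 2 (or has a self-loop).
The vertices on cycles are {D, E, F, K, L, N, O} — 7 in total.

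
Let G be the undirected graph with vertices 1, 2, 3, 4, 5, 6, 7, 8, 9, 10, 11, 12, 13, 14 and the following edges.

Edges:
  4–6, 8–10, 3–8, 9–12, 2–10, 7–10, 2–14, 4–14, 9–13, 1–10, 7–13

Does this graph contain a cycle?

DFS, tracking each vertex's parent; an edge to a visited non-parent vertex closes a cycle.
Start from 4:
visit 4 (parent –)
  visit 14 (parent 4)
    14–4: parent, skip
    visit 2 (parent 14)
      2–14: parent, skip
      visit 10 (parent 2)
        visit 7 (parent 10)
          7–10: parent, skip
          visit 13 (parent 7)
            visit 9 (parent 13)
              visit 12 (parent 9)
                12–9: parent, skip
              9–13: parent, skip
            13–7: parent, skip
        visit 1 (parent 10)
          1–10: parent, skip
        visit 8 (parent 10)
          8–10: parent, skip
          visit 3 (parent 8)
            3–8: parent, skip
        10–2: parent, skip
  visit 6 (parent 4)
    6–4: parent, skip
visit 5 (parent –)
visit 11 (parent –)
No non-parent visited neighbor found — the graph is a forest.

No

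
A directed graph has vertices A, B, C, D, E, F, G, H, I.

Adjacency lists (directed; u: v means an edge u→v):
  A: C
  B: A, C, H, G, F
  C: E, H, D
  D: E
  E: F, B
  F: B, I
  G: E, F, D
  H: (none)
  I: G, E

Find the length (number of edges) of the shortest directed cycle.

For each vertex v, BFS finds the shortest path from v back to v.
The shortest such closed walk is B → F → B, length 2.

2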